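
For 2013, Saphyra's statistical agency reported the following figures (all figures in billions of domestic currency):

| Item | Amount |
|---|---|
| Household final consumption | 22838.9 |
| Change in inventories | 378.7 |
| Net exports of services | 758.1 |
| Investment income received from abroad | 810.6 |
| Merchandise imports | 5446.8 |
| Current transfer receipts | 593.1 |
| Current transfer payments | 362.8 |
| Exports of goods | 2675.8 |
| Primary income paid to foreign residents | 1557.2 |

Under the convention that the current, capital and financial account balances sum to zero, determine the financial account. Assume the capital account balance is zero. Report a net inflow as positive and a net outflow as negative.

Goods balance = 2675.8 - 5446.8 = -2771.0
Services balance = 758.1
Trade balance (goods + services) = -2771.0 + 758.1 = -2012.9
Net primary income = 810.6 - 1557.2 = -746.6
Net secondary income = 593.1 - 362.8 = 230.3
Current account = -2012.9 + (-746.6) + 230.3 = -2529.2
Financial account = -(-2529.2) = 2529.2

2529.2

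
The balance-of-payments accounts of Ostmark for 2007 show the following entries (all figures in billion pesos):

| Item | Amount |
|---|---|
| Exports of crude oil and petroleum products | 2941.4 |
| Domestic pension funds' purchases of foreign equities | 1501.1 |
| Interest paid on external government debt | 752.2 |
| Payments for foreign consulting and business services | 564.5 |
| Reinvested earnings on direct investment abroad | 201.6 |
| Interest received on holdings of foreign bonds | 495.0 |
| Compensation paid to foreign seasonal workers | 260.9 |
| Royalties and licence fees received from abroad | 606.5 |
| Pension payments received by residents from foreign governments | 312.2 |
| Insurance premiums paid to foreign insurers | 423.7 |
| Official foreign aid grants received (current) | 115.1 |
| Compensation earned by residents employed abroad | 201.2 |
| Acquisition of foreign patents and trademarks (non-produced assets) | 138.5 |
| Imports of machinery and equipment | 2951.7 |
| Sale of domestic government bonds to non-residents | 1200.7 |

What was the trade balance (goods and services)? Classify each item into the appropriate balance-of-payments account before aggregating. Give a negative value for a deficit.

Goods: 2941.4 - 2951.7 = -10.3
Services: -564.5 + 606.5 - 423.7 = -381.7
Trade balance = -10.3 + (-381.7) = -392.0
(Excluded from the trade balance — financial account: domestic pension funds' purchases of foreign equities 1501.1, sale of domestic government bonds to non-residents 1200.7; primary income: interest paid on external government debt 752.2, reinvested earnings on direct investment abroad 201.6, interest received on holdings of foreign bonds 495.0, compensation paid to foreign seasonal workers 260.9, compensation earned by residents employed abroad 201.2; secondary income: pension payments received by residents from foreign governments 312.2, official foreign aid grants received (current) 115.1; capital account: acquisition of foreign patents and trademarks (non-produced assets) 138.5.)

-392.0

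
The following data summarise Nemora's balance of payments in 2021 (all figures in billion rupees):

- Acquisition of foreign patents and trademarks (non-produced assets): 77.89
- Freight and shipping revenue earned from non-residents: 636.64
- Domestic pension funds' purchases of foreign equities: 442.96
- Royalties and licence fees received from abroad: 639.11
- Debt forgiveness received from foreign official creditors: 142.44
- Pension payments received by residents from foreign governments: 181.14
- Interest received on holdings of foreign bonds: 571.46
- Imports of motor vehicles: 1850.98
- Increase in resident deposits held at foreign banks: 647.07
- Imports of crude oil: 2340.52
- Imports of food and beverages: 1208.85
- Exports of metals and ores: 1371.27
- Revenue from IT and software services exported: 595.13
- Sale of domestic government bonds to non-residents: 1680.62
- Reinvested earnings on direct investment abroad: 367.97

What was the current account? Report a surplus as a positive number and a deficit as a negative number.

Goods: -2340.52 - 1208.85 - 1850.98 + 1371.27 = -4029.08
Services: 639.11 + 595.13 + 636.64 = 1870.88
Primary income: 367.97 + 571.46 = 939.43
Secondary income: 181.14
Current account = (-4029.08) + 1870.88 + 939.43 + 181.14 = -1037.63
(Excluded from the current account — capital account: acquisition of foreign patents and trademarks (non-produced assets) 77.89, debt forgiveness received from foreign official creditors 142.44; financial account: domestic pension funds' purchases of foreign equities 442.96, increase in resident deposits held at foreign banks 647.07, sale of domestic government bonds to non-residents 1680.62.)

-1037.63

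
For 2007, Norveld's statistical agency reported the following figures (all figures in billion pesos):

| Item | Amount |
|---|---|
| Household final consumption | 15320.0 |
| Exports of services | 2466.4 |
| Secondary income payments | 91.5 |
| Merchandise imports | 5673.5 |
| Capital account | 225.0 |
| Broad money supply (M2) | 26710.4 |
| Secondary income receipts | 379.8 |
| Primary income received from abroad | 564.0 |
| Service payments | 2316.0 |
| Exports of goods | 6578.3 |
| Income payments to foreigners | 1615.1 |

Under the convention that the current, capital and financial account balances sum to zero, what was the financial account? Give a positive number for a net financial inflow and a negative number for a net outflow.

Goods balance = 6578.3 - 5673.5 = 904.8
Services balance = 2466.4 - 2316.0 = 150.4
Trade balance (goods + services) = 904.8 + 150.4 = 1055.2
Net primary income = 564.0 - 1615.1 = -1051.1
Net secondary income = 379.8 - 91.5 = 288.3
Current account = 1055.2 + (-1051.1) + 288.3 = 292.4
Financial account = -(292.4 + 225.0) = -517.4

-517.4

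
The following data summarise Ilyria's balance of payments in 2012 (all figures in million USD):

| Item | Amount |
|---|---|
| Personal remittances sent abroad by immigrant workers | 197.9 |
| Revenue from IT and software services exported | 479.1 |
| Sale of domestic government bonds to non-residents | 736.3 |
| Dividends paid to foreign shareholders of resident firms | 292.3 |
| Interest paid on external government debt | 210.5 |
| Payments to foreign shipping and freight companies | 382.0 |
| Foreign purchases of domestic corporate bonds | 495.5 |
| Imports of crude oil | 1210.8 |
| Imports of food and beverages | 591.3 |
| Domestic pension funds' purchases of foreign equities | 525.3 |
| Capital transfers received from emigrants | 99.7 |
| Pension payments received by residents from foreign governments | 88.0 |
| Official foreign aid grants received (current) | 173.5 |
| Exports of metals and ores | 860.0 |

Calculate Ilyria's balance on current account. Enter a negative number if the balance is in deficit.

Goods: -1210.8 + 860.0 - 591.3 = -942.1
Services: 479.1 - 382.0 = 97.1
Primary income: -210.5 - 292.3 = -502.8
Secondary income: -197.9 + 88.0 + 173.5 = 63.6
Current account = (-942.1) + 97.1 + (-502.8) + 63.6 = -1284.2
(Excluded from the current account — financial account: sale of domestic government bonds to non-residents 736.3, foreign purchases of domestic corporate bonds 495.5, domestic pension funds' purchases of foreign equities 525.3; capital account: capital transfers received from emigrants 99.7.)

-1284.2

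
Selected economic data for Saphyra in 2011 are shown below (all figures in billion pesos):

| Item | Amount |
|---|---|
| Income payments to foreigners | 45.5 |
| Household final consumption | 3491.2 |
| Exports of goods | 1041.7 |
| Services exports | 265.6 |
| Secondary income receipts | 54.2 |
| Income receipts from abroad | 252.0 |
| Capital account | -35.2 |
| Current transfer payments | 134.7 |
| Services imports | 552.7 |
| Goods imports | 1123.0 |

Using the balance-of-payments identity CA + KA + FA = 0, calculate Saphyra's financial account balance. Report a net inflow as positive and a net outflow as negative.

277.6

Goods balance = 1041.7 - 1123.0 = -81.3
Services balance = 265.6 - 552.7 = -287.1
Trade balance (goods + services) = -81.3 + (-287.1) = -368.4
Net primary income = 252.0 - 45.5 = 206.5
Net secondary income = 54.2 - 134.7 = -80.5
Current account = -368.4 + 206.5 + (-80.5) = -242.4
Financial account = -(-242.4 + (-35.2)) = 277.6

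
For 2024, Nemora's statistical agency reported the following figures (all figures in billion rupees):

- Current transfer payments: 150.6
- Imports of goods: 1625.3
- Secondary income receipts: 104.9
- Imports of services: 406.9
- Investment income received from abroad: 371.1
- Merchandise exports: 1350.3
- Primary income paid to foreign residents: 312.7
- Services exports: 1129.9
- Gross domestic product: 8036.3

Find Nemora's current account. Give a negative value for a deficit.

460.7

Goods balance = 1350.3 - 1625.3 = -275.0
Services balance = 1129.9 - 406.9 = 723.0
Trade balance (goods + services) = -275.0 + 723.0 = 448.0
Net primary income = 371.1 - 312.7 = 58.4
Net secondary income = 104.9 - 150.6 = -45.7
Current account = 448.0 + 58.4 + (-45.7) = 460.7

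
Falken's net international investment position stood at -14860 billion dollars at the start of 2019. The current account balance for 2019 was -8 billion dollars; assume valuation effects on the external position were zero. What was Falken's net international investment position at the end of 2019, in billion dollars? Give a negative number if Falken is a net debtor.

-14868

With no valuation effects, change in NIIP = current account = -8
End-of-year NIIP = -14860 + (-8) = -14868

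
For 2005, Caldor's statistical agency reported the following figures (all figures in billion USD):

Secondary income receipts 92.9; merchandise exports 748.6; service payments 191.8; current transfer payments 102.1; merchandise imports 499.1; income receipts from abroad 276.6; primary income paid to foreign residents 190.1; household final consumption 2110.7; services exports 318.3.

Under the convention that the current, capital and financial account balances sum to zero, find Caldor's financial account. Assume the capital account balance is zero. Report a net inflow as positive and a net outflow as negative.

-453.3

Goods balance = 748.6 - 499.1 = 249.5
Services balance = 318.3 - 191.8 = 126.5
Trade balance (goods + services) = 249.5 + 126.5 = 376.0
Net primary income = 276.6 - 190.1 = 86.5
Net secondary income = 92.9 - 102.1 = -9.2
Current account = 376.0 + 86.5 + (-9.2) = 453.3
Financial account = -(453.3) = -453.3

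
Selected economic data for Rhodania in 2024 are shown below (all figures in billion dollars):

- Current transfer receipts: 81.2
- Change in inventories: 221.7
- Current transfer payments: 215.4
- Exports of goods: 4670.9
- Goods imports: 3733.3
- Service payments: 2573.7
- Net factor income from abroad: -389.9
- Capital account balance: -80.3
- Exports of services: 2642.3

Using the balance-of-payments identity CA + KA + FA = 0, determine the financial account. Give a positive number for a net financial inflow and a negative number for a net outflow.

Goods balance = 4670.9 - 3733.3 = 937.6
Services balance = 2642.3 - 2573.7 = 68.6
Trade balance (goods + services) = 937.6 + 68.6 = 1006.2
Net primary income = -389.9
Net secondary income = 81.2 - 215.4 = -134.2
Current account = 1006.2 + (-389.9) + (-134.2) = 482.1
Financial account = -(482.1 + (-80.3)) = -401.8

-401.8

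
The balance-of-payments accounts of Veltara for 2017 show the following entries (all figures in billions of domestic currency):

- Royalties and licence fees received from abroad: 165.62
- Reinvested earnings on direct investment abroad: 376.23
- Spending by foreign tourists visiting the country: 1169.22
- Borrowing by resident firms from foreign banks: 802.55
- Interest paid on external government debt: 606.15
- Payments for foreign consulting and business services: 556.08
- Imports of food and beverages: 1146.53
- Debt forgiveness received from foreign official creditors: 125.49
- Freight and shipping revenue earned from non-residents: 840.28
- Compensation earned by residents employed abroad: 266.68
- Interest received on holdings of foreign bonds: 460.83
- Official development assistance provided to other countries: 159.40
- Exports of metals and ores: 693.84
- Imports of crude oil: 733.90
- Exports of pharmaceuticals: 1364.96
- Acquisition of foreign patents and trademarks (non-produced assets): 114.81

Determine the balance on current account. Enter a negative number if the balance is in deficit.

2135.60

Goods: 693.84 - 733.90 + 1364.96 - 1146.53 = 178.37
Services: 165.62 + 1169.22 + 840.28 - 556.08 = 1619.04
Primary income: 266.68 - 606.15 + 460.83 + 376.23 = 497.59
Secondary income: -159.40
Current account = 178.37 + 1619.04 + 497.59 + (-159.40) = 2135.60
(Excluded from the current account — financial account: borrowing by resident firms from foreign banks 802.55; capital account: debt forgiveness received from foreign official creditors 125.49, acquisition of foreign patents and trademarks (non-produced assets) 114.81.)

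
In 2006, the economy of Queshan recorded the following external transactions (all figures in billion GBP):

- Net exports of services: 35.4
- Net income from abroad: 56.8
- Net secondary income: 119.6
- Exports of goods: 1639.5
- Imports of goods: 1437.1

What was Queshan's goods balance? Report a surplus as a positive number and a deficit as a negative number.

202.4

Goods balance = 1639.5 - 1437.1 = 202.4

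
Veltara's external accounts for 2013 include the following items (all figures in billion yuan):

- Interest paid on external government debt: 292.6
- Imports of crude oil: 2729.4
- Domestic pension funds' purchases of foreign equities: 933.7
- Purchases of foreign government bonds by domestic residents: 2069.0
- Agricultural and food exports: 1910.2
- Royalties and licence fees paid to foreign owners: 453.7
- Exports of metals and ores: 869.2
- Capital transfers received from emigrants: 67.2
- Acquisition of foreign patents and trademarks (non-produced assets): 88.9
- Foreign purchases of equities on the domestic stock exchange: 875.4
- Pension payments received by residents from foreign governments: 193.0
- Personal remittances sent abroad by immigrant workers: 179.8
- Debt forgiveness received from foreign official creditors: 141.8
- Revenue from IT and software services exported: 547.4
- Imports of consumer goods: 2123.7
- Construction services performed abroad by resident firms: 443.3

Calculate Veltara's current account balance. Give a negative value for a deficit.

Goods: -2123.7 - 2729.4 + 869.2 + 1910.2 = -2073.7
Services: 443.3 + 547.4 - 453.7 = 537.0
Primary income: -292.6
Secondary income: 193.0 - 179.8 = 13.2
Current account = (-2073.7) + 537.0 + (-292.6) + 13.2 = -1816.1
(Excluded from the current account — financial account: domestic pension funds' purchases of foreign equities 933.7, purchases of foreign government bonds by domestic residents 2069.0, foreign purchases of equities on the domestic stock exchange 875.4; capital account: capital transfers received from emigrants 67.2, acquisition of foreign patents and trademarks (non-produced assets) 88.9, debt forgiveness received from foreign official creditors 141.8.)

-1816.1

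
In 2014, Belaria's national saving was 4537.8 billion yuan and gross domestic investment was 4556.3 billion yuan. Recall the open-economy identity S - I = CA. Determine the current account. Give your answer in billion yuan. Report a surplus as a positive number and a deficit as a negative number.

-18.5

CA = S - I = 4537.8 - 4556.3 = -18.5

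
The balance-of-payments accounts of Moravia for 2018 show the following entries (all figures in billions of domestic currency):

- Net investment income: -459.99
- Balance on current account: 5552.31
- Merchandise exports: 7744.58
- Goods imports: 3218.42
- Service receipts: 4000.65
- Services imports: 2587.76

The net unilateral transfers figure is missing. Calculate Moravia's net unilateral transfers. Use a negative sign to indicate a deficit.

73.25

Current account = goods balance + services balance + net primary income + net secondary income
Sum of the known components = 5479.06
Net unilateral transfers = CA - (known components) = 5552.31 - 5479.06 = 73.25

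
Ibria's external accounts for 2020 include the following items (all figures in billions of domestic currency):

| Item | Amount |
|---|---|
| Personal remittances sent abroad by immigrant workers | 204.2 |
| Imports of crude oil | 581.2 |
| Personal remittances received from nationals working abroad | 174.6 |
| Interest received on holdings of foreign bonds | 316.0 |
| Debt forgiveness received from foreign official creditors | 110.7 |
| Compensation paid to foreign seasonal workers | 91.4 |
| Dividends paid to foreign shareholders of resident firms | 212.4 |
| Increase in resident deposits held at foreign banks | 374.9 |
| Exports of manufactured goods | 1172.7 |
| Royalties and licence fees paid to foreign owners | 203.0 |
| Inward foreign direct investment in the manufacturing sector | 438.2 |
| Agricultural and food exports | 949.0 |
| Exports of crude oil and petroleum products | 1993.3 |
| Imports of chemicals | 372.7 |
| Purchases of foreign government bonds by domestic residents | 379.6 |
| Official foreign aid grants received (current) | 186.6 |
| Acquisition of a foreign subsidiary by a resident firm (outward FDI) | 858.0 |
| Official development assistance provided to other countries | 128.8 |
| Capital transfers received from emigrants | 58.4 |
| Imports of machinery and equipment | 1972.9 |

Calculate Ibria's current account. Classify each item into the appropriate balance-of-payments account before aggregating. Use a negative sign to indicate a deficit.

1025.6

Goods: -1972.9 + 1172.7 - 581.2 - 372.7 + 949.0 + 1993.3 = 1188.2
Services: -203.0
Primary income: -212.4 - 91.4 + 316.0 = 12.2
Secondary income: 174.6 + 186.6 - 128.8 - 204.2 = 28.2
Current account = 1188.2 + (-203.0) + 12.2 + 28.2 = 1025.6
(Excluded from the current account — capital account: debt forgiveness received from foreign official creditors 110.7, capital transfers received from emigrants 58.4; financial account: increase in resident deposits held at foreign banks 374.9, inward foreign direct investment in the manufacturing sector 438.2, purchases of foreign government bonds by domestic residents 379.6, acquisition of a foreign subsidiary by a resident firm (outward FDI) 858.0.)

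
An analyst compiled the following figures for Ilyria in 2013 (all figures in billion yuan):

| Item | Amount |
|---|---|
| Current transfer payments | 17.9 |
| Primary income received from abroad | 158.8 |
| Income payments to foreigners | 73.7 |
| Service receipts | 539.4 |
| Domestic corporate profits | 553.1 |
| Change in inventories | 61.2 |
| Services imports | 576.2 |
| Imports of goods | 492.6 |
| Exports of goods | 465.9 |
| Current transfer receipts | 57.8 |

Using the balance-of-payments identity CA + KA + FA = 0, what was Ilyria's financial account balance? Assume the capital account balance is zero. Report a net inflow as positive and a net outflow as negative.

-61.5

Goods balance = 465.9 - 492.6 = -26.7
Services balance = 539.4 - 576.2 = -36.8
Trade balance (goods + services) = -26.7 + (-36.8) = -63.5
Net primary income = 158.8 - 73.7 = 85.1
Net secondary income = 57.8 - 17.9 = 39.9
Current account = -63.5 + 85.1 + 39.9 = 61.5
Financial account = -(61.5) = -61.5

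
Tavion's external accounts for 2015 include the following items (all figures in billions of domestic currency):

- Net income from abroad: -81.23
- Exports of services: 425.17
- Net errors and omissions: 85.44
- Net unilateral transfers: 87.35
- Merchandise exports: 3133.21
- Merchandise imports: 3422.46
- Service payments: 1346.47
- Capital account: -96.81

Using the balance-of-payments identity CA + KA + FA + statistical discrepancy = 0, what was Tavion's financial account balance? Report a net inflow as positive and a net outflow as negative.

Goods balance = 3133.21 - 3422.46 = -289.25
Services balance = 425.17 - 1346.47 = -921.30
Trade balance (goods + services) = -289.25 + (-921.30) = -1210.55
Net primary income = -81.23
Net secondary income = 87.35
Current account = -1210.55 + (-81.23) + 87.35 = -1204.43
Financial account = -(-1204.43 + (-96.81) + 85.44) = 1215.80

1215.80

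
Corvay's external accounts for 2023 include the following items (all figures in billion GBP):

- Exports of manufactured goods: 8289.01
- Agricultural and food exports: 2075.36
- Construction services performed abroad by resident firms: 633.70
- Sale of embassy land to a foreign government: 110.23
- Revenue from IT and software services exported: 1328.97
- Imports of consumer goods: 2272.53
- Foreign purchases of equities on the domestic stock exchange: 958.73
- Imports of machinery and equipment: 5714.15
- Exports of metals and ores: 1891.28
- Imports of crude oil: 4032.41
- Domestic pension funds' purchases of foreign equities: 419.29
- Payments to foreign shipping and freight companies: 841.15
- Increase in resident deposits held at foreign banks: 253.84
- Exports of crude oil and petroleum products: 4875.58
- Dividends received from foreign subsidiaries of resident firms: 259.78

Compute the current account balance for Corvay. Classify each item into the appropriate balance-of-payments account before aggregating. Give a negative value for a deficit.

6493.44

Goods: 8289.01 - 5714.15 + 4875.58 - 4032.41 + 2075.36 + 1891.28 - 2272.53 = 5112.14
Services: 1328.97 - 841.15 + 633.70 = 1121.52
Primary income: 259.78
Current account = 5112.14 + 1121.52 + 259.78 = 6493.44
(Excluded from the current account — capital account: sale of embassy land to a foreign government 110.23; financial account: foreign purchases of equities on the domestic stock exchange 958.73, domestic pension funds' purchases of foreign equities 419.29, increase in resident deposits held at foreign banks 253.84.)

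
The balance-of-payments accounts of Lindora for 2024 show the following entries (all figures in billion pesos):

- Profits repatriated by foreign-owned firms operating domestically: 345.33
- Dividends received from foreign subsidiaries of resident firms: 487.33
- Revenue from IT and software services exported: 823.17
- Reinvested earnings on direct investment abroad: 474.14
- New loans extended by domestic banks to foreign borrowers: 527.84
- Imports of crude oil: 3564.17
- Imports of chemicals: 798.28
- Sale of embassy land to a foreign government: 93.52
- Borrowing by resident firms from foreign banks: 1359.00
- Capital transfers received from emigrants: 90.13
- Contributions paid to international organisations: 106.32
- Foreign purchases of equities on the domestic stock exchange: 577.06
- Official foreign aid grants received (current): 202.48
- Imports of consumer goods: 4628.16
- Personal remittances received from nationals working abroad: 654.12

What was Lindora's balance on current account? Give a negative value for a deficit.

-6801.02

Goods: -3564.17 - 4628.16 - 798.28 = -8990.61
Services: 823.17
Primary income: 474.14 - 345.33 + 487.33 = 616.14
Secondary income: 202.48 + 654.12 - 106.32 = 750.28
Current account = (-8990.61) + 823.17 + 616.14 + 750.28 = -6801.02
(Excluded from the current account — financial account: new loans extended by domestic banks to foreign borrowers 527.84, borrowing by resident firms from foreign banks 1359.00, foreign purchases of equities on the domestic stock exchange 577.06; capital account: sale of embassy land to a foreign government 93.52, capital transfers received from emigrants 90.13.)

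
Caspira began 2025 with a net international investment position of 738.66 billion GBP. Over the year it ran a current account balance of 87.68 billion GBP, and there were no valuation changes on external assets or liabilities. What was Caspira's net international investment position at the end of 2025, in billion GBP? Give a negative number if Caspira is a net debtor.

With no valuation effects, change in NIIP = current account = 87.68
End-of-year NIIP = 738.66 + 87.68 = 826.34

826.34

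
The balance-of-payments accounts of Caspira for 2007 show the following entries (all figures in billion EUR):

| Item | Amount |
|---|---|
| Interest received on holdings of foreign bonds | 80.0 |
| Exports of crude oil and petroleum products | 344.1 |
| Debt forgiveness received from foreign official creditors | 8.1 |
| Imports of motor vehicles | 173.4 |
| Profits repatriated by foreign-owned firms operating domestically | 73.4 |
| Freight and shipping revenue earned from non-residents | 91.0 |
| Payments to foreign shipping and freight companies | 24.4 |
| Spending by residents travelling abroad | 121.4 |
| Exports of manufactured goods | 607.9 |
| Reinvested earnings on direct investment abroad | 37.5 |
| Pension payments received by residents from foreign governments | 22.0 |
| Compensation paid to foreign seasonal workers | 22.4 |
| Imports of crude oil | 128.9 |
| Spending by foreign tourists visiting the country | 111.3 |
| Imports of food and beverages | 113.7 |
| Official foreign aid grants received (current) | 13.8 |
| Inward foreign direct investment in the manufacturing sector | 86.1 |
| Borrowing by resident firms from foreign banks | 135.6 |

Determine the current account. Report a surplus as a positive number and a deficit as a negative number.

Goods: -113.7 + 607.9 + 344.1 - 173.4 - 128.9 = 536.0
Services: 91.0 - 24.4 + 111.3 - 121.4 = 56.5
Primary income: -22.4 + 80.0 + 37.5 - 73.4 = 21.7
Secondary income: 22.0 + 13.8 = 35.8
Current account = 536.0 + 56.5 + 21.7 + 35.8 = 650.0
(Excluded from the current account — capital account: debt forgiveness received from foreign official creditors 8.1; financial account: inward foreign direct investment in the manufacturing sector 86.1, borrowing by resident firms from foreign banks 135.6.)

650.0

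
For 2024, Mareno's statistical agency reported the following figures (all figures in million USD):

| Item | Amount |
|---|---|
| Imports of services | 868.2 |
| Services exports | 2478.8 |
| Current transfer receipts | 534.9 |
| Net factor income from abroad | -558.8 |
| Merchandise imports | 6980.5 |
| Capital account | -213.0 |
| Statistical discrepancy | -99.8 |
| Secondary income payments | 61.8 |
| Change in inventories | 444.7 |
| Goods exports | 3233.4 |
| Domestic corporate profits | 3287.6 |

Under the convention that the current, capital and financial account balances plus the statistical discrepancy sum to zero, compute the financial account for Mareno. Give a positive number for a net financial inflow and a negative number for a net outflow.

Goods balance = 3233.4 - 6980.5 = -3747.1
Services balance = 2478.8 - 868.2 = 1610.6
Trade balance (goods + services) = -3747.1 + 1610.6 = -2136.5
Net primary income = -558.8
Net secondary income = 534.9 - 61.8 = 473.1
Current account = -2136.5 + (-558.8) + 473.1 = -2222.2
Financial account = -(-2222.2 + (-213.0) + (-99.8)) = 2535.0

2535.0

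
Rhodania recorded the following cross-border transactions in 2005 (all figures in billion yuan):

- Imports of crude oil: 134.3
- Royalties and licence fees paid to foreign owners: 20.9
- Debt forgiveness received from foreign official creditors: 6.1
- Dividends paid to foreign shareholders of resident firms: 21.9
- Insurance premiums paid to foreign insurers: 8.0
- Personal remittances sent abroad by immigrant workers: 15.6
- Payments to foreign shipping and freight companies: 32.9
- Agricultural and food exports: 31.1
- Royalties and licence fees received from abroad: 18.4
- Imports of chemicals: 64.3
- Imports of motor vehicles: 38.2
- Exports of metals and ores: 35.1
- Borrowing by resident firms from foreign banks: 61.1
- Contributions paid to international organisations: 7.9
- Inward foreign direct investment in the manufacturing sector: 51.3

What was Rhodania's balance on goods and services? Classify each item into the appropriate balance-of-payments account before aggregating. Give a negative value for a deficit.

-214.0

Goods: -38.2 - 64.3 + 31.1 + 35.1 - 134.3 = -170.6
Services: 18.4 - 20.9 - 8.0 - 32.9 = -43.4
Trade balance = -170.6 + (-43.4) = -214.0
(Excluded from the trade balance — capital account: debt forgiveness received from foreign official creditors 6.1; primary income: dividends paid to foreign shareholders of resident firms 21.9; secondary income: personal remittances sent abroad by immigrant workers 15.6, contributions paid to international organisations 7.9; financial account: borrowing by resident firms from foreign banks 61.1, inward foreign direct investment in the manufacturing sector 51.3.)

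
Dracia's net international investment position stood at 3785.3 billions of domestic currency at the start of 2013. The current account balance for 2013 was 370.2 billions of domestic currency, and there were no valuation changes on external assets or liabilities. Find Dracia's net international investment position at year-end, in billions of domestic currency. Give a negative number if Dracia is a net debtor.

4155.5

With no valuation effects, change in NIIP = current account = 370.2
End-of-year NIIP = 3785.3 + 370.2 = 4155.5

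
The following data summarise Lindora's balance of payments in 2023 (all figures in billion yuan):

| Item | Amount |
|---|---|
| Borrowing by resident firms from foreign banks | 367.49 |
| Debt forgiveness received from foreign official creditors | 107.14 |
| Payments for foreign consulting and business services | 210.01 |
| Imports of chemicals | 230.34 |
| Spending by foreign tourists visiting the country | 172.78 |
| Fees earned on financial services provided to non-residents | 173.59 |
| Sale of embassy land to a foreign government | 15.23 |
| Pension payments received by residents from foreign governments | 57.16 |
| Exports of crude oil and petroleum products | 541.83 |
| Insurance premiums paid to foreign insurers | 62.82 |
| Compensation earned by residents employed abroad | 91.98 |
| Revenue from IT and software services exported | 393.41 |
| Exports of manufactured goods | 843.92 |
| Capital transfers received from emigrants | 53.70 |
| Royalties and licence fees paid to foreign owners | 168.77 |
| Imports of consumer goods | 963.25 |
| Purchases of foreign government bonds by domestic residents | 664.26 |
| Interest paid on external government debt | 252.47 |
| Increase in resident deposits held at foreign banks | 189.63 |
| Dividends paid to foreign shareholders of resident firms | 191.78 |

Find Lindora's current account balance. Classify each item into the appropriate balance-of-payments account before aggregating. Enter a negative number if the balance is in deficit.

Goods: -230.34 + 541.83 - 963.25 + 843.92 = 192.16
Services: -168.77 + 393.41 - 210.01 - 62.82 + 173.59 + 172.78 = 298.18
Primary income: 91.98 - 191.78 - 252.47 = -352.27
Secondary income: 57.16
Current account = 192.16 + 298.18 + (-352.27) + 57.16 = 195.23
(Excluded from the current account — financial account: borrowing by resident firms from foreign banks 367.49, purchases of foreign government bonds by domestic residents 664.26, increase in resident deposits held at foreign banks 189.63; capital account: debt forgiveness received from foreign official creditors 107.14, sale of embassy land to a foreign government 15.23, capital transfers received from emigrants 53.70.)

195.23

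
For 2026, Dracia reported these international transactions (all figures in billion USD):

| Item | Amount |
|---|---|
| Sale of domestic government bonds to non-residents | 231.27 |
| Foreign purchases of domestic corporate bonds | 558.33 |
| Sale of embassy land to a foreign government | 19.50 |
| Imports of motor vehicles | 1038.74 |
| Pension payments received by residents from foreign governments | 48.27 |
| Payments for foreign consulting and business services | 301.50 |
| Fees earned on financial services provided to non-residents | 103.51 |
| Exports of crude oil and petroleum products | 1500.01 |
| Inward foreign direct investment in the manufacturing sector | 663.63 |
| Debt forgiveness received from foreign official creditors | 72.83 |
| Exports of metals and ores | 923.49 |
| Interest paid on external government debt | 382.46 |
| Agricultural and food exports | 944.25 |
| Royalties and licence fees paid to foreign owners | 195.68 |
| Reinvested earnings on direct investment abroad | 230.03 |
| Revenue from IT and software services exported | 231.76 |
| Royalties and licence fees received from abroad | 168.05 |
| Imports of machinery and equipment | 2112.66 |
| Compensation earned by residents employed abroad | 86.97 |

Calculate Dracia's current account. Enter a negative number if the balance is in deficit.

Goods: 1500.01 - 1038.74 - 2112.66 + 944.25 + 923.49 = 216.35
Services: 103.51 - 195.68 - 301.50 + 231.76 + 168.05 = 6.14
Primary income: -382.46 + 230.03 + 86.97 = -65.46
Secondary income: 48.27
Current account = 216.35 + 6.14 + (-65.46) + 48.27 = 205.30
(Excluded from the current account — financial account: sale of domestic government bonds to non-residents 231.27, foreign purchases of domestic corporate bonds 558.33, inward foreign direct investment in the manufacturing sector 663.63; capital account: sale of embassy land to a foreign government 19.50, debt forgiveness received from foreign official creditors 72.83.)

205.30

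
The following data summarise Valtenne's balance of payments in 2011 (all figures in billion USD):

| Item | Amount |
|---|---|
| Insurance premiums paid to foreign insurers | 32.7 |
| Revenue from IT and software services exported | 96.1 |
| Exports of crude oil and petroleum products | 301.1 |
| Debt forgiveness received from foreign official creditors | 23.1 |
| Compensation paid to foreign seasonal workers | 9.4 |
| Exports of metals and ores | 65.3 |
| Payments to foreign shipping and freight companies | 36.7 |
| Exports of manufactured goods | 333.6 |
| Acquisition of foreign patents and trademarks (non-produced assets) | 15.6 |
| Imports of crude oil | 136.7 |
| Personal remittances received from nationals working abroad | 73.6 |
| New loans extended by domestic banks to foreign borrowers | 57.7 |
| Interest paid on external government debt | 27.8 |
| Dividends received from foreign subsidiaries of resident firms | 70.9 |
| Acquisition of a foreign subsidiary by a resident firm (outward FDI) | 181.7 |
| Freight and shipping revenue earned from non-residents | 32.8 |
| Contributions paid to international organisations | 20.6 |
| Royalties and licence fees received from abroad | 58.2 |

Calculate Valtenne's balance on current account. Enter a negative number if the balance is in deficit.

Goods: 301.1 + 65.3 + 333.6 - 136.7 = 563.3
Services: 96.1 + 32.8 - 36.7 - 32.7 + 58.2 = 117.7
Primary income: 70.9 - 9.4 - 27.8 = 33.7
Secondary income: -20.6 + 73.6 = 53.0
Current account = 563.3 + 117.7 + 33.7 + 53.0 = 767.7
(Excluded from the current account — capital account: debt forgiveness received from foreign official creditors 23.1, acquisition of foreign patents and trademarks (non-produced assets) 15.6; financial account: new loans extended by domestic banks to foreign borrowers 57.7, acquisition of a foreign subsidiary by a resident firm (outward FDI) 181.7.)

767.7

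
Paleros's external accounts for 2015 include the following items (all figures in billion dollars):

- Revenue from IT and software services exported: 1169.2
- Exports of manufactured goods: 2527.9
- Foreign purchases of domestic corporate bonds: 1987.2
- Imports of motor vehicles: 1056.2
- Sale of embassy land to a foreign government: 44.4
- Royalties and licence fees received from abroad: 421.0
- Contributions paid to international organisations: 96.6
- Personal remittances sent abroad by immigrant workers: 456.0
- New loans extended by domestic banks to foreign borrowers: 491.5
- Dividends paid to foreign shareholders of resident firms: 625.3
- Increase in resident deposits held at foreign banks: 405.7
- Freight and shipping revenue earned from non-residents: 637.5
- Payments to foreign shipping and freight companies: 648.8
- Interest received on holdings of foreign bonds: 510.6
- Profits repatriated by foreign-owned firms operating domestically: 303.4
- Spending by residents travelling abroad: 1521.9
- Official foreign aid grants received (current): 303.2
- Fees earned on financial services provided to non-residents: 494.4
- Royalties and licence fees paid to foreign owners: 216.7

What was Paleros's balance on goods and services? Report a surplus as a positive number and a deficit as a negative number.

1806.4

Goods: -1056.2 + 2527.9 = 1471.7
Services: -1521.9 + 421.0 + 1169.2 + 494.4 + 637.5 - 648.8 - 216.7 = 334.7
Trade balance = 1471.7 + 334.7 = 1806.4
(Excluded from the trade balance — financial account: foreign purchases of domestic corporate bonds 1987.2, new loans extended by domestic banks to foreign borrowers 491.5, increase in resident deposits held at foreign banks 405.7; capital account: sale of embassy land to a foreign government 44.4; secondary income: contributions paid to international organisations 96.6, personal remittances sent abroad by immigrant workers 456.0, official foreign aid grants received (current) 303.2; primary income: dividends paid to foreign shareholders of resident firms 625.3, interest received on holdings of foreign bonds 510.6, profits repatriated by foreign-owned firms operating domestically 303.4.)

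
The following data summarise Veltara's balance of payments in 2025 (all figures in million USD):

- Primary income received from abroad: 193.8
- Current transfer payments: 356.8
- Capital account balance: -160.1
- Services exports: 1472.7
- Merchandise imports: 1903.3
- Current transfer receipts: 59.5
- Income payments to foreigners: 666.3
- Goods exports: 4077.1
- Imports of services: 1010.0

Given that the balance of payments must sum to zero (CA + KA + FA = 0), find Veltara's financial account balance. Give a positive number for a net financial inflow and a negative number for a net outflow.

-1706.6

Goods balance = 4077.1 - 1903.3 = 2173.8
Services balance = 1472.7 - 1010.0 = 462.7
Trade balance (goods + services) = 2173.8 + 462.7 = 2636.5
Net primary income = 193.8 - 666.3 = -472.5
Net secondary income = 59.5 - 356.8 = -297.3
Current account = 2636.5 + (-472.5) + (-297.3) = 1866.7
Financial account = -(1866.7 + (-160.1)) = -1706.6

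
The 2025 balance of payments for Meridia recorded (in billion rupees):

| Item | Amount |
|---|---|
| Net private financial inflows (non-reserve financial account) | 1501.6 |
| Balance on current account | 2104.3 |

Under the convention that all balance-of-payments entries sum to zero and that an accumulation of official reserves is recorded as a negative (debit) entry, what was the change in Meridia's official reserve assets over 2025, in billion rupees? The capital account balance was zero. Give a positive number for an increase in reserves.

Official reserve transactions balance = -(2104.3 + 1501.6) = -3605.9
An accumulation of reserves is recorded as a debit (negative entry), so the change in the stock of reserves is the negative of that balance.
Change in official reserves = -(-3605.9) = 3605.9

3605.9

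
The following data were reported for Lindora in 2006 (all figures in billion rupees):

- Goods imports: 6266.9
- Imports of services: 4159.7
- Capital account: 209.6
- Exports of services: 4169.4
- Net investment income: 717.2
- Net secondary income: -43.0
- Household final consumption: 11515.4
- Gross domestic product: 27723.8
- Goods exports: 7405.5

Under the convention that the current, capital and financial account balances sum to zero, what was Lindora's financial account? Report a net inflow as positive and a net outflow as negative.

-2032.1

Goods balance = 7405.5 - 6266.9 = 1138.6
Services balance = 4169.4 - 4159.7 = 9.7
Trade balance (goods + services) = 1138.6 + 9.7 = 1148.3
Net primary income = 717.2
Net secondary income = -43.0
Current account = 1148.3 + 717.2 + (-43.0) = 1822.5
Financial account = -(1822.5 + 209.6) = -2032.1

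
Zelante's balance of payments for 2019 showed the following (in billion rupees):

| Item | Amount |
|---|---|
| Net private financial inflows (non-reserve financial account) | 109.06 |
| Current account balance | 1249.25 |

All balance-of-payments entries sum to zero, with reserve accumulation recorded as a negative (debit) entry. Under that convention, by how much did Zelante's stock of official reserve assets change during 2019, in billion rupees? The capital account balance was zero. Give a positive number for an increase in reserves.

Official reserve transactions balance = -(1249.25 + 109.06) = -1358.31
An accumulation of reserves is recorded as a debit (negative entry), so the change in the stock of reserves is the negative of that balance.
Change in official reserves = -(-1358.31) = 1358.31

1358.31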